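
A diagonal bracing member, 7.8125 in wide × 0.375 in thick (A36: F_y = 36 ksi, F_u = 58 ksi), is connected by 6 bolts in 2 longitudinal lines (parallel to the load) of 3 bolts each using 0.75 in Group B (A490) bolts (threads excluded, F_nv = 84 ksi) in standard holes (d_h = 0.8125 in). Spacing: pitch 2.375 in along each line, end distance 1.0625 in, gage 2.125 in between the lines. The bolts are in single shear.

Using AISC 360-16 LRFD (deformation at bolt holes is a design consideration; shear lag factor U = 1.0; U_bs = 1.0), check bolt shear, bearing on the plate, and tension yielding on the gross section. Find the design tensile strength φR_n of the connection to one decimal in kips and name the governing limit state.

Bolt shear: A_b = π(0.75)²/4 = 0.44179 in². φR_n = 0.75 × 84 × 0.44179 × 6 × 1 = 167.0 kips.
Bearing (0.375 in plate, F_u = 58 ksi): end bolts L_c = 1.0625 − 0.8125/2 = 0.65625, R_n = min(1.2×0.65625×0.375×58, 2.4×0.75×0.375×58) = 17.128 kips/bolt; interior L_c = 2.375 − 0.8125 = 1.5625, R_n = 39.15 kips/bolt. φR_n = 0.75 × (2×17.128 + 4×39.15) = 143.1 kips.
Tension yield (gross): A_g = 7.8125×0.375 = 2.9297 in². φR_n = 0.90 × 36 × 2.9297 = 94.9 kips.
Governing: min(167.0, 143.1, 94.9) = 94.9 kips → gross-section yield.

94.9 kips (gross-section yield governs)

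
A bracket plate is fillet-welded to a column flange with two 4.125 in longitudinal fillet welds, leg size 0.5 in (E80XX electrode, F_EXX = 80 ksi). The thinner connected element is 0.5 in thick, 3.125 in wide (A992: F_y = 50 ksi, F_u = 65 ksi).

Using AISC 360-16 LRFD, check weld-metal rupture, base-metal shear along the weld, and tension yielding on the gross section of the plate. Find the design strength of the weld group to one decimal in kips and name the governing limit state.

70.3 kips (gross-section yield governs)

Weld metal: throat = 0.707×0.5 = 0.3535 in, L = 2×4.125 = 8.25 in. φR_n = 0.75 × 0.6 × 80 × 0.3535 × 8.25 = 105.0 kips.
Base metal shear (0.5 in plate): yield φR_n = 1.0×0.6×50×0.5×8.25 = 123.8 kips; rupture φR_n = 0.75×0.6×65×0.5×8.25 = 120.7 kips; take 120.7 kips (rupture).
Tension yield (gross): A_g = 3.125×0.5 = 1.5625 in². φR_n = 0.90 × 50 × 1.5625 = 70.3 kips.
Governing: min(105.0, 120.7, 70.3) = 70.3 kips → gross-section yield.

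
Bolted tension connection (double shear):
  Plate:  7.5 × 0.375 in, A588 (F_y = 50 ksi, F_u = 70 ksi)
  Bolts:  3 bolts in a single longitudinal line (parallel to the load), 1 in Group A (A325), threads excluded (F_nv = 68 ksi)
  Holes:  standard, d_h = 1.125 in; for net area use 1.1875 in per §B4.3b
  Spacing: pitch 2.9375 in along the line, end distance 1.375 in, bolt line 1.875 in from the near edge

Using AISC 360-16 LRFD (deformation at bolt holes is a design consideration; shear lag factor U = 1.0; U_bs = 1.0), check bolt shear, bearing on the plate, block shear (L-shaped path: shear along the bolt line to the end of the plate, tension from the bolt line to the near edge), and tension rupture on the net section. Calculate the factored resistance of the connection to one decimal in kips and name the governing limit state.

75.8 kips (block shear governs)

Bolt shear: A_b = π(1)²/4 = 0.7854 in². φR_n = 0.75 × 68 × 0.7854 × 3 × 2 = 240.3 kips.
Bearing (0.375 in plate, F_u = 70 ksi): end bolts L_c = 1.375 − 1.125/2 = 0.8125, R_n = min(1.2×0.8125×0.375×70, 2.4×1×0.375×70) = 25.594 kips/bolt; interior L_c = 2.9375 − 1.125 = 1.8125, R_n = 57.094 kips/bolt. φR_n = 0.75 × (1×25.594 + 2×57.094) = 104.8 kips.
Block shear: shear path 1×[1.375+2×2.9375] = 1×7.25 in, A_gv = 2.7188, A_nv = 1×(7.25 − 2.5×1.1875)×0.375 = 1.6055 in²; tension to near edge: (1.875 − 0.5×1.1875)×0.375 = 0.48047 in². R_n = min(0.6×70×1.6055, 0.6×50×2.7188) + 1.0×70×0.48047 = min(67.431, 81.564) + 33.633 = 101.06 kips. φR_n = 0.75 × 101.06 = 75.8 kips.
Tension rupture (net): A_n = (7.5 − 1×1.1875)×0.375 = 2.3672 in² (U = 1.0, A_e = A_n). φR_n = 0.75 × 70 × 2.3672 = 124.3 kips.
Governing: min(240.3, 104.8, 75.8, 124.3) = 75.8 kips → block shear.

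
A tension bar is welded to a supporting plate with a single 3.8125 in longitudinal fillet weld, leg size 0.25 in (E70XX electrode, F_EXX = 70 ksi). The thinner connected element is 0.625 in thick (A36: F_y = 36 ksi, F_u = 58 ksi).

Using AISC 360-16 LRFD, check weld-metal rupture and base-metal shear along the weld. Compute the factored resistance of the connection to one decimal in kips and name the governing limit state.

21.2 kips (weld metal governs)

Weld metal: throat = 0.707×0.25 = 0.17675 in, L = 3.8125 in. φR_n = 0.75 × 0.6 × 70 × 0.17675 × 3.8125 = 21.2 kips.
Base metal shear (0.625 in plate): yield φR_n = 1.0×0.6×36×0.625×3.8125 = 51.5 kips; rupture φR_n = 0.75×0.6×58×0.625×3.8125 = 62.2 kips; take 51.5 kips (yield).
Governing: min(21.2, 51.5) = 21.2 kips → weld metal.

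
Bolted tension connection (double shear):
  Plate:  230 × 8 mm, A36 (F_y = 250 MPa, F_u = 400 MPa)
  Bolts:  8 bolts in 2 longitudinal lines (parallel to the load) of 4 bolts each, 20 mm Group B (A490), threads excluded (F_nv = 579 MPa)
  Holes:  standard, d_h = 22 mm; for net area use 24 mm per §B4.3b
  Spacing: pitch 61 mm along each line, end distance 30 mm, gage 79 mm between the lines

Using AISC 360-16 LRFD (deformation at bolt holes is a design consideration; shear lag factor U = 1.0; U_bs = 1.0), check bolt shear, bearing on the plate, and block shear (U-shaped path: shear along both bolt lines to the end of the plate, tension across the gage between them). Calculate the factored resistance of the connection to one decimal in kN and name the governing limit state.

Bolt shear: A_b = π(20)²/4 = 314.16 mm². φR_n = 0.75 × 579 × 314.16 × 8 × 2 = 2182.8 kN.
Bearing (8 mm plate, F_u = 400 MPa): end bolts L_c = 30 − 22/2 = 19, R_n = min(1.2×19×8×400, 2.4×20×8×400) = 72.96 kN/bolt; interior L_c = 61 − 22 = 39, R_n = 149.76 kN/bolt. φR_n = 0.75 × (2×72.96 + 6×149.76) = 783.4 kN.
Block shear: shear path 2×[30+3×61] = 2×213 mm, A_gv = 3408, A_nv = 2×(213 − 3.5×24)×8 = 2064 mm²; tension across gage: (79 − 1×24)×8 = 440 mm². R_n = min(0.6×400×2064, 0.6×250×3408) + 1.0×400×440 = min(495.36, 511.2) + 176 = 671.36 kN. φR_n = 0.75 × 671.36 = 503.5 kN.
Governing: min(2182.8, 783.4, 503.5) = 503.5 kN → block shear.

503.5 kN (block shear governs)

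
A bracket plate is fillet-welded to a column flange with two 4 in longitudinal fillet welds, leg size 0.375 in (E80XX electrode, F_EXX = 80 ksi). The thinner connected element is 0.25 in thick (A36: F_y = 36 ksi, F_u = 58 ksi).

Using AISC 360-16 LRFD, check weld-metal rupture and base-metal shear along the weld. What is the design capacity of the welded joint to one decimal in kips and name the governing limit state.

Weld metal: throat = 0.707×0.375 = 0.26513 in, L = 2×4 = 8 in. φR_n = 0.75 × 0.6 × 80 × 0.26513 × 8 = 76.4 kips.
Base metal shear (0.25 in plate): yield φR_n = 1.0×0.6×36×0.25×8 = 43.2 kips; rupture φR_n = 0.75×0.6×58×0.25×8 = 52.2 kips; take 43.2 kips (yield).
Governing: min(76.4, 43.2) = 43.2 kips → base-metal shear.

43.2 kips (base-metal shear governs)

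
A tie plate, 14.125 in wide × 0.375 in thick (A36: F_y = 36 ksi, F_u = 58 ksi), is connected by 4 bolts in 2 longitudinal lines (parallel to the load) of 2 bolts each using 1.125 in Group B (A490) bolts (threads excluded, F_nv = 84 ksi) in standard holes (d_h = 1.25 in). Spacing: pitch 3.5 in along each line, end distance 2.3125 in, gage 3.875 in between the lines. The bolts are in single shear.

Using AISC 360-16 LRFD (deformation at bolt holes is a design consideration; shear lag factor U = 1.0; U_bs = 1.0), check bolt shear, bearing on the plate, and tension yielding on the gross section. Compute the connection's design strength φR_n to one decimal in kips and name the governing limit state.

Bolt shear: A_b = π(1.125)²/4 = 0.99402 in². φR_n = 0.75 × 84 × 0.99402 × 4 × 1 = 250.5 kips.
Bearing (0.375 in plate, F_u = 58 ksi): end bolts L_c = 2.3125 − 1.25/2 = 1.6875, R_n = min(1.2×1.6875×0.375×58, 2.4×1.125×0.375×58) = 44.044 kips/bolt; interior L_c = 3.5 − 1.25 = 2.25, R_n = 58.725 kips/bolt. φR_n = 0.75 × (2×44.044 + 2×58.725) = 154.2 kips.
Tension yield (gross): A_g = 14.125×0.375 = 5.2969 in². φR_n = 0.90 × 36 × 5.2969 = 171.6 kips.
Governing: min(250.5, 154.2, 171.6) = 154.2 kips → bearing.

154.2 kips (bearing governs)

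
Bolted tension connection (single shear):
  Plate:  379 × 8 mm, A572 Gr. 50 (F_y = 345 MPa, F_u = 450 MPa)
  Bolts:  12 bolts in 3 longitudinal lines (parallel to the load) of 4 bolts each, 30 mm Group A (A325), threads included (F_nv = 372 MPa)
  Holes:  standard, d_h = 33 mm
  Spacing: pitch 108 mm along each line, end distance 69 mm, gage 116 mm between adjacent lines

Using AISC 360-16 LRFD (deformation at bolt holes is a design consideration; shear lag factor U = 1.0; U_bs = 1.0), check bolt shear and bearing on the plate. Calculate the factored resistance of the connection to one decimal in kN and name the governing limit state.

2259.9 kN (bearing governs)

Bolt shear: A_b = π(30)²/4 = 706.86 mm². φR_n = 0.75 × 372 × 706.86 × 12 × 1 = 2366.6 kN.
Bearing (8 mm plate, F_u = 450 MPa): end bolts L_c = 69 − 33/2 = 52.5, R_n = min(1.2×52.5×8×450, 2.4×30×8×450) = 226.8 kN/bolt; interior L_c = 108 − 33 = 75, R_n = 259.2 kN/bolt. φR_n = 0.75 × (3×226.8 + 9×259.2) = 2259.9 kN.
Governing: min(2366.6, 2259.9) = 2259.9 kN → bearing.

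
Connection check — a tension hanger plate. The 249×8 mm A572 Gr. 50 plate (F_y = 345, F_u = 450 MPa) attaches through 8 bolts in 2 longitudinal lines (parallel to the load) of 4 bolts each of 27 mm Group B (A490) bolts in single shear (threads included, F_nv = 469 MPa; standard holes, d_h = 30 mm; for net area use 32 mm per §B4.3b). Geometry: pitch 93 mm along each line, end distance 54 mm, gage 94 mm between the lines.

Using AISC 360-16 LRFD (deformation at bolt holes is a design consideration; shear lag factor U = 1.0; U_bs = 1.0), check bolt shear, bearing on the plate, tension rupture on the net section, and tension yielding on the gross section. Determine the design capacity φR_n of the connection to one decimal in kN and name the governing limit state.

499.5 kN (net-section rupture governs)

Bolt shear: A_b = π(27)²/4 = 572.56 mm². φR_n = 0.75 × 469 × 572.56 × 8 × 1 = 1611.2 kN.
Bearing (8 mm plate, F_u = 450 MPa): end bolts L_c = 54 − 30/2 = 39, R_n = min(1.2×39×8×450, 2.4×27×8×450) = 168.48 kN/bolt; interior L_c = 93 − 30 = 63, R_n = 233.28 kN/bolt. φR_n = 0.75 × (2×168.48 + 6×233.28) = 1302.5 kN.
Tension rupture (net): A_n = (249 − 2×32)×8 = 1480 mm² (U = 1.0, A_e = A_n). φR_n = 0.75 × 450 × 1480 = 499.5 kN.
Tension yield (gross): A_g = 249×8 = 1992 mm². φR_n = 0.90 × 345 × 1992 = 618.5 kN.
Governing: min(1611.2, 1302.5, 499.5, 618.5) = 499.5 kN → net-section rupture.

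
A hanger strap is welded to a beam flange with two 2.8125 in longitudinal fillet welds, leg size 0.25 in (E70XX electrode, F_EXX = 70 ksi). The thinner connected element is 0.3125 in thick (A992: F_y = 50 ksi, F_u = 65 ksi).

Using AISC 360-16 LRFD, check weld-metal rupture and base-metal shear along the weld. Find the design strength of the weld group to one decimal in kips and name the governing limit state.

Weld metal: throat = 0.707×0.25 = 0.17675 in, L = 2×2.8125 = 5.625 in. φR_n = 0.75 × 0.6 × 70 × 0.17675 × 5.625 = 31.3 kips.
Base metal shear (0.3125 in plate): yield φR_n = 1.0×0.6×50×0.3125×5.625 = 52.7 kips; rupture φR_n = 0.75×0.6×65×0.3125×5.625 = 51.4 kips; take 51.4 kips (rupture).
Governing: min(31.3, 51.4) = 31.3 kips → weld metal.

31.3 kips (weld metal governs)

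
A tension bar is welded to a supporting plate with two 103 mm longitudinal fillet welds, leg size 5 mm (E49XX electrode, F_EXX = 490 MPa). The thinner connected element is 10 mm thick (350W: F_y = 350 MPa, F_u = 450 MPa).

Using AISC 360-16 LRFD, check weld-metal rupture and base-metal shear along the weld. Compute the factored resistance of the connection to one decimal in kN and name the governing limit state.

160.6 kN (weld metal governs)

Weld metal: throat = 0.707×5 = 3.535 mm, L = 2×103 = 206 mm. φR_n = 0.75 × 0.6 × 490 × 3.535 × 206 = 160.6 kN.
Base metal shear (10 mm plate): yield φR_n = 1.0×0.6×350×10×206 = 432.6 kN; rupture φR_n = 0.75×0.6×450×10×206 = 417.2 kN; take 417.2 kN (rupture).
Governing: min(160.6, 417.2) = 160.6 kN → weld metal.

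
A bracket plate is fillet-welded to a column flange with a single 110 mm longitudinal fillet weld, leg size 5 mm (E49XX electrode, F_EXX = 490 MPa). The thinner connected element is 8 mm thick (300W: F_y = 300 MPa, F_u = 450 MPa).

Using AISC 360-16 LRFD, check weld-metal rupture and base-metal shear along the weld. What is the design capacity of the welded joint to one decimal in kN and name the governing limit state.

Weld metal: throat = 0.707×5 = 3.535 mm, L = 110 mm. φR_n = 0.75 × 0.6 × 490 × 3.535 × 110 = 85.7 kN.
Base metal shear (8 mm plate): yield φR_n = 1.0×0.6×300×8×110 = 158.4 kN; rupture φR_n = 0.75×0.6×450×8×110 = 178.2 kN; take 158.4 kN (yield).
Governing: min(85.7, 158.4) = 85.7 kN → weld metal.

85.7 kN (weld metal governs)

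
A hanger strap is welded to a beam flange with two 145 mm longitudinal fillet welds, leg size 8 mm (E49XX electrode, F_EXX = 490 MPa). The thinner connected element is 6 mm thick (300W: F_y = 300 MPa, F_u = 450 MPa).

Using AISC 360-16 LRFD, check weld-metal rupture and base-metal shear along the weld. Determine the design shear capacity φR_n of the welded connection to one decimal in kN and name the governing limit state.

Weld metal: throat = 0.707×8 = 5.656 mm, L = 2×145 = 290 mm. φR_n = 0.75 × 0.6 × 490 × 5.656 × 290 = 361.7 kN.
Base metal shear (6 mm plate): yield φR_n = 1.0×0.6×300×6×290 = 313.2 kN; rupture φR_n = 0.75×0.6×450×6×290 = 352.4 kN; take 313.2 kN (yield).
Governing: min(361.7, 313.2) = 313.2 kN → base-metal shear.

313.2 kN (base-metal shear governs)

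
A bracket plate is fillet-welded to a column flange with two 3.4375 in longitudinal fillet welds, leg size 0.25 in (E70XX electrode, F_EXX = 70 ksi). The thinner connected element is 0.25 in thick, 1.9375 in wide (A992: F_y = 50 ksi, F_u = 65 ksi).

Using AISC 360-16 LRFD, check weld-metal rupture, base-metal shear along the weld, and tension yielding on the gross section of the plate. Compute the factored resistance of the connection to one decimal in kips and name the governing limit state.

21.8 kips (gross-section yield governs)

Weld metal: throat = 0.707×0.25 = 0.17675 in, L = 2×3.4375 = 6.875 in. φR_n = 0.75 × 0.6 × 70 × 0.17675 × 6.875 = 38.3 kips.
Base metal shear (0.25 in plate): yield φR_n = 1.0×0.6×50×0.25×6.875 = 51.6 kips; rupture φR_n = 0.75×0.6×65×0.25×6.875 = 50.3 kips; take 50.3 kips (rupture).
Tension yield (gross): A_g = 1.9375×0.25 = 0.48438 in². φR_n = 0.90 × 50 × 0.48438 = 21.8 kips.
Governing: min(38.3, 50.3, 21.8) = 21.8 kips → gross-section yield.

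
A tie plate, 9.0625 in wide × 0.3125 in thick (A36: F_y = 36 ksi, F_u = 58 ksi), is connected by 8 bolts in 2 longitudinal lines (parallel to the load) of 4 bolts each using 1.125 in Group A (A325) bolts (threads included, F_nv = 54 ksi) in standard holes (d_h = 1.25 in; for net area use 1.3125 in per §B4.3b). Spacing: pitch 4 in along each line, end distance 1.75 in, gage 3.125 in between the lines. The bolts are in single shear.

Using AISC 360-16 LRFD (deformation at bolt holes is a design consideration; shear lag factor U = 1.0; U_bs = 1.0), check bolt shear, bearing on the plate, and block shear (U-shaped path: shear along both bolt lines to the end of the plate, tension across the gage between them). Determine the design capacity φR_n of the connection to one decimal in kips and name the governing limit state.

Bolt shear: A_b = π(1.125)²/4 = 0.99402 in². φR_n = 0.75 × 54 × 0.99402 × 8 × 1 = 322.1 kips.
Bearing (0.3125 in plate, F_u = 58 ksi): end bolts L_c = 1.75 − 1.25/2 = 1.125, R_n = min(1.2×1.125×0.3125×58, 2.4×1.125×0.3125×58) = 24.469 kips/bolt; interior L_c = 4 − 1.25 = 2.75, R_n = 48.938 kips/bolt. φR_n = 0.75 × (2×24.469 + 6×48.938) = 256.9 kips.
Block shear: shear path 2×[1.75+3×4] = 2×13.75 in, A_gv = 8.5938, A_nv = 2×(13.75 − 3.5×1.3125)×0.3125 = 5.7227 in²; tension across gage: (3.125 − 1×1.3125)×0.3125 = 0.56641 in². R_n = min(0.6×58×5.7227, 0.6×36×8.5938) + 1.0×58×0.56641 = min(199.15, 185.63) + 32.852 = 218.48 kips. φR_n = 0.75 × 218.48 = 163.9 kips.
Governing: min(322.1, 256.9, 163.9) = 163.9 kips → block shear.

163.9 kips (block shear governs)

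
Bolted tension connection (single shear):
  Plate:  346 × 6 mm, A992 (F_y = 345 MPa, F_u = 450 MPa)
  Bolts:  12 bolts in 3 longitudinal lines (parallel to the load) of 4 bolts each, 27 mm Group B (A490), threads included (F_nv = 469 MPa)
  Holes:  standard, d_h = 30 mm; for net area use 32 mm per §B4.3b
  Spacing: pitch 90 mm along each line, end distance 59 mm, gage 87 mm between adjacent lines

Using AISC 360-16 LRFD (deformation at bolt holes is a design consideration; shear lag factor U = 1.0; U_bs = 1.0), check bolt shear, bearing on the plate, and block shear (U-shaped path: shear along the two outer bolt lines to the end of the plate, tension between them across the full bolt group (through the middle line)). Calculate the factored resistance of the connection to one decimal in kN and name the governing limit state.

750.1 kN (block shear governs)

Bolt shear: A_b = π(27)²/4 = 572.56 mm². φR_n = 0.75 × 469 × 572.56 × 12 × 1 = 2416.8 kN.
Bearing (6 mm plate, F_u = 450 MPa): end bolts L_c = 59 − 30/2 = 44, R_n = min(1.2×44×6×450, 2.4×27×6×450) = 142.56 kN/bolt; interior L_c = 90 − 30 = 60, R_n = 174.96 kN/bolt. φR_n = 0.75 × (3×142.56 + 9×174.96) = 1501.7 kN.
Block shear: shear path 2×[59+3×90] = 2×329 mm, A_gv = 3948, A_nv = 2×(329 − 3.5×32)×6 = 2604 mm²; tension across gage: (174 − 2×32)×6 = 660 mm². R_n = min(0.6×450×2604, 0.6×345×3948) + 1.0×450×660 = min(703.08, 817.24) + 297 = 1000.1 kN. φR_n = 0.75 × 1000.1 = 750.1 kN.
Governing: min(2416.8, 1501.7, 750.1) = 750.1 kN → block shear.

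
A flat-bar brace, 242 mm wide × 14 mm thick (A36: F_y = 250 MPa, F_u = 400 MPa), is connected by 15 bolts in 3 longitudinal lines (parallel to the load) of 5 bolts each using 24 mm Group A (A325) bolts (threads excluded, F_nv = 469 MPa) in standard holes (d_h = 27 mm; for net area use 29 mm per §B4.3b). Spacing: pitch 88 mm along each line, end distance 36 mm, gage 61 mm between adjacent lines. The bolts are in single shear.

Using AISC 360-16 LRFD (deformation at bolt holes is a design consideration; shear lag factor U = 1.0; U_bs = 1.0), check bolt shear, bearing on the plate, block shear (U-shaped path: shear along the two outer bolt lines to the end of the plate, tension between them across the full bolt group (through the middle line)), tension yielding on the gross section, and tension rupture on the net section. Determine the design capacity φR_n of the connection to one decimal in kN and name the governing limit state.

651.0 kN (net-section rupture governs)

Bolt shear: A_b = π(24)²/4 = 452.39 mm². φR_n = 0.75 × 469 × 452.39 × 15 × 1 = 2386.9 kN.
Bearing (14 mm plate, F_u = 400 MPa): end bolts L_c = 36 − 27/2 = 22.5, R_n = min(1.2×22.5×14×400, 2.4×24×14×400) = 151.2 kN/bolt; interior L_c = 88 − 27 = 61, R_n = 322.56 kN/bolt. φR_n = 0.75 × (3×151.2 + 12×322.56) = 3243.2 kN.
Block shear: shear path 2×[36+4×88] = 2×388 mm, A_gv = 10864, A_nv = 2×(388 − 4.5×29)×14 = 7210 mm²; tension across gage: (122 − 2×29)×14 = 896 mm². R_n = min(0.6×400×7210, 0.6×250×10864) + 1.0×400×896 = min(1730.4, 1629.6) + 358.4 = 1988 kN. φR_n = 0.75 × 1988 = 1491.0 kN.
Tension yield (gross): A_g = 242×14 = 3388 mm². φR_n = 0.90 × 250 × 3388 = 762.3 kN.
Tension rupture (net): A_n = (242 − 3×29)×14 = 2170 mm² (U = 1.0, A_e = A_n). φR_n = 0.75 × 400 × 2170 = 651.0 kN.
Governing: min(2386.9, 3243.2, 1491.0, 762.3, 651.0) = 651.0 kN → net-section rupture.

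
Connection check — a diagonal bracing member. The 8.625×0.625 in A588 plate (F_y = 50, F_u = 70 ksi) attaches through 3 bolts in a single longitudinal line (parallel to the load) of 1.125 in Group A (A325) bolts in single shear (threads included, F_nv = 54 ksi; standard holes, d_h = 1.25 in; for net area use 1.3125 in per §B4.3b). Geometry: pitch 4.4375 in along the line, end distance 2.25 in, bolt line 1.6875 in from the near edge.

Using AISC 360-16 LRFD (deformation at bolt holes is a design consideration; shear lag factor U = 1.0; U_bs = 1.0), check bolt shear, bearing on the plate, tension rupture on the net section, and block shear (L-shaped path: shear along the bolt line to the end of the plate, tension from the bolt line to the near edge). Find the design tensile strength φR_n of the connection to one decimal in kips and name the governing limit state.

Bolt shear: A_b = π(1.125)²/4 = 0.99402 in². φR_n = 0.75 × 54 × 0.99402 × 3 × 1 = 120.8 kips.
Bearing (0.625 in plate, F_u = 70 ksi): end bolts L_c = 2.25 − 1.25/2 = 1.625, R_n = min(1.2×1.625×0.625×70, 2.4×1.125×0.625×70) = 85.313 kips/bolt; interior L_c = 4.4375 − 1.25 = 3.1875, R_n = 118.13 kips/bolt. φR_n = 0.75 × (1×85.313 + 2×118.13) = 241.2 kips.
Tension rupture (net): A_n = (8.625 − 1×1.3125)×0.625 = 4.5703 in² (U = 1.0, A_e = A_n). φR_n = 0.75 × 70 × 4.5703 = 239.9 kips.
Block shear: shear path 1×[2.25+2×4.4375] = 1×11.125 in, A_gv = 6.9531, A_nv = 1×(11.125 − 2.5×1.3125)×0.625 = 4.9023 in²; tension to near edge: (1.6875 − 0.5×1.3125)×0.625 = 0.64453 in². R_n = min(0.6×70×4.9023, 0.6×50×6.9531) + 1.0×70×0.64453 = min(205.9, 208.59) + 45.117 = 251.02 kips. φR_n = 0.75 × 251.02 = 188.3 kips.
Governing: min(120.8, 241.2, 239.9, 188.3) = 120.8 kips → bolt shear.

120.8 kips (bolt shear governs)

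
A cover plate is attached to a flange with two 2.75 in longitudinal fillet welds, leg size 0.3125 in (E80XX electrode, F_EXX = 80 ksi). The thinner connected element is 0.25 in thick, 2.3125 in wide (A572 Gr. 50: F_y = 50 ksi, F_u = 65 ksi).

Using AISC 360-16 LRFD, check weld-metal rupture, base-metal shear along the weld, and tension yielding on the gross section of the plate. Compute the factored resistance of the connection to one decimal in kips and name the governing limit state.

Weld metal: throat = 0.707×0.3125 = 0.22094 in, L = 2×2.75 = 5.5 in. φR_n = 0.75 × 0.6 × 80 × 0.22094 × 5.5 = 43.7 kips.
Base metal shear (0.25 in plate): yield φR_n = 1.0×0.6×50×0.25×5.5 = 41.3 kips; rupture φR_n = 0.75×0.6×65×0.25×5.5 = 40.2 kips; take 40.2 kips (rupture).
Tension yield (gross): A_g = 2.3125×0.25 = 0.57813 in². φR_n = 0.90 × 50 × 0.57813 = 26.0 kips.
Governing: min(43.7, 40.2, 26.0) = 26.0 kips → gross-section yield.

26.0 kips (gross-section yield governs)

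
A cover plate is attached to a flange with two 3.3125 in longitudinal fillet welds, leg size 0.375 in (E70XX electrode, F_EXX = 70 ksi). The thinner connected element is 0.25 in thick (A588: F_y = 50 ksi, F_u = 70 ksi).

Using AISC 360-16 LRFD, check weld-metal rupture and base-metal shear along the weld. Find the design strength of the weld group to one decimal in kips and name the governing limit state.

49.7 kips (base-metal shear governs)

Weld metal: throat = 0.707×0.375 = 0.26513 in, L = 2×3.3125 = 6.625 in. φR_n = 0.75 × 0.6 × 70 × 0.26513 × 6.625 = 55.3 kips.
Base metal shear (0.25 in plate): yield φR_n = 1.0×0.6×50×0.25×6.625 = 49.7 kips; rupture φR_n = 0.75×0.6×70×0.25×6.625 = 52.2 kips; take 49.7 kips (yield).
Governing: min(55.3, 49.7) = 49.7 kips → base-metal shear.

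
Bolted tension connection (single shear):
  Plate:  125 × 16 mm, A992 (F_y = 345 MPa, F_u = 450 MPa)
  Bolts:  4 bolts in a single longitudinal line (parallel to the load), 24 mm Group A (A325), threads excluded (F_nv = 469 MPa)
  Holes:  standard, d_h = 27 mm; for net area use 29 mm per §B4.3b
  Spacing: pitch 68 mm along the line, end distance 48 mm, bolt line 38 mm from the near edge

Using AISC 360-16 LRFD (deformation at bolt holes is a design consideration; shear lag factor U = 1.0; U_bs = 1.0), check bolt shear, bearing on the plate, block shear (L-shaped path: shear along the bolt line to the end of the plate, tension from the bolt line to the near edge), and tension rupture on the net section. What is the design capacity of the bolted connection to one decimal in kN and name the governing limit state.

Bolt shear: A_b = π(24)²/4 = 452.39 mm². φR_n = 0.75 × 469 × 452.39 × 4 × 1 = 636.5 kN.
Bearing (16 mm plate, F_u = 450 MPa): end bolts L_c = 48 − 27/2 = 34.5, R_n = min(1.2×34.5×16×450, 2.4×24×16×450) = 298.08 kN/bolt; interior L_c = 68 − 27 = 41, R_n = 354.24 kN/bolt. φR_n = 0.75 × (1×298.08 + 3×354.24) = 1020.6 kN.
Block shear: shear path 1×[48+3×68] = 1×252 mm, A_gv = 4032, A_nv = 1×(252 − 3.5×29)×16 = 2408 mm²; tension to near edge: (38 − 0.5×29)×16 = 376 mm². R_n = min(0.6×450×2408, 0.6×345×4032) + 1.0×450×376 = min(650.16, 834.62) + 169.2 = 819.36 kN. φR_n = 0.75 × 819.36 = 614.5 kN.
Tension rupture (net): A_n = (125 − 1×29)×16 = 1536 mm² (U = 1.0, A_e = A_n). φR_n = 0.75 × 450 × 1536 = 518.4 kN.
Governing: min(636.5, 1020.6, 614.5, 518.4) = 518.4 kN → net-section rupture.

518.4 kN (net-section rupture governs)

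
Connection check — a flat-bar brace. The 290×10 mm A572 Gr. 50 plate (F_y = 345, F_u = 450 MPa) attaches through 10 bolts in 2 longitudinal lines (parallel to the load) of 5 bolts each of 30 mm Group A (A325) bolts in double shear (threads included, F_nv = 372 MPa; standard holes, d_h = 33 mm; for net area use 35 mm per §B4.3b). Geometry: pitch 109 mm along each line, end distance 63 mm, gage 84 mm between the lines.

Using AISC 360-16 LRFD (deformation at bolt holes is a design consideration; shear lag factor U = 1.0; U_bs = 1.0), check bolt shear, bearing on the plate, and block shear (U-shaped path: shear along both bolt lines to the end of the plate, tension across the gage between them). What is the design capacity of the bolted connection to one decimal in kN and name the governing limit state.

1548.5 kN (block shear governs)

Bolt shear: A_b = π(30)²/4 = 706.86 mm². φR_n = 0.75 × 372 × 706.86 × 10 × 2 = 3944.3 kN.
Bearing (10 mm plate, F_u = 450 MPa): end bolts L_c = 63 − 33/2 = 46.5, R_n = min(1.2×46.5×10×450, 2.4×30×10×450) = 251.1 kN/bolt; interior L_c = 109 − 33 = 76, R_n = 324 kN/bolt. φR_n = 0.75 × (2×251.1 + 8×324) = 2320.7 kN.
Block shear: shear path 2×[63+4×109] = 2×499 mm, A_gv = 9980, A_nv = 2×(499 − 4.5×35)×10 = 6830 mm²; tension across gage: (84 − 1×35)×10 = 490 mm². R_n = min(0.6×450×6830, 0.6×345×9980) + 1.0×450×490 = min(1844.1, 2065.9) + 220.5 = 2064.6 kN. φR_n = 0.75 × 2064.6 = 1548.5 kN.
Governing: min(3944.3, 2320.7, 1548.5) = 1548.5 kN → block shear.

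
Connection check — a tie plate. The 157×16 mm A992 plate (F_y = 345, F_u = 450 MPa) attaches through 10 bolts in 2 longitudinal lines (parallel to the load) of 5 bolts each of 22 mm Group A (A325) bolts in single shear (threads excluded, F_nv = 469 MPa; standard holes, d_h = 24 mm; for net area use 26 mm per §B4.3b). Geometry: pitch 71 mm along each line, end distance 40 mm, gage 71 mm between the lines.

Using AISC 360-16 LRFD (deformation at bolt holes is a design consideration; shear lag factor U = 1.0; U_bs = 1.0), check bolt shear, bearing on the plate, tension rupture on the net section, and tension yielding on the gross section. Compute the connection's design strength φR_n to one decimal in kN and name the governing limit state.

567.0 kN (net-section rupture governs)

Bolt shear: A_b = π(22)²/4 = 380.13 mm². φR_n = 0.75 × 469 × 380.13 × 10 × 1 = 1337.1 kN.
Bearing (16 mm plate, F_u = 450 MPa): end bolts L_c = 40 − 24/2 = 28, R_n = min(1.2×28×16×450, 2.4×22×16×450) = 241.92 kN/bolt; interior L_c = 71 − 24 = 47, R_n = 380.16 kN/bolt. φR_n = 0.75 × (2×241.92 + 8×380.16) = 2643.8 kN.
Tension rupture (net): A_n = (157 − 2×26)×16 = 1680 mm² (U = 1.0, A_e = A_n). φR_n = 0.75 × 450 × 1680 = 567.0 kN.
Tension yield (gross): A_g = 157×16 = 2512 mm². φR_n = 0.90 × 345 × 2512 = 780.0 kN.
Governing: min(1337.1, 2643.8, 567.0, 780.0) = 567.0 kN → net-section rupture.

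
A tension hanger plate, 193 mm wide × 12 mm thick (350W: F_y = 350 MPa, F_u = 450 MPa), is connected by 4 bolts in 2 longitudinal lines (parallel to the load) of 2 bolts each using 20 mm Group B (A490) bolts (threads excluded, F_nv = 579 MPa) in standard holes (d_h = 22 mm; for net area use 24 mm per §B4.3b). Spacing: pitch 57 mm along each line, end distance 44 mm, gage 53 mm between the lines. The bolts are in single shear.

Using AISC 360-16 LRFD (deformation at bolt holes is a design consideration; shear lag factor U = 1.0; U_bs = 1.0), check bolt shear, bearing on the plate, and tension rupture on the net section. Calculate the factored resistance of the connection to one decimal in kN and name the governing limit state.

Bolt shear: A_b = π(20)²/4 = 314.16 mm². φR_n = 0.75 × 579 × 314.16 × 4 × 1 = 545.7 kN.
Bearing (12 mm plate, F_u = 450 MPa): end bolts L_c = 44 − 22/2 = 33, R_n = min(1.2×33×12×450, 2.4×20×12×450) = 213.84 kN/bolt; interior L_c = 57 − 22 = 35, R_n = 226.8 kN/bolt. φR_n = 0.75 × (2×213.84 + 2×226.8) = 661.0 kN.
Tension rupture (net): A_n = (193 − 2×24)×12 = 1740 mm² (U = 1.0, A_e = A_n). φR_n = 0.75 × 450 × 1740 = 587.3 kN.
Governing: min(545.7, 661.0, 587.3) = 545.7 kN → bolt shear.

545.7 kN (bolt shear governs)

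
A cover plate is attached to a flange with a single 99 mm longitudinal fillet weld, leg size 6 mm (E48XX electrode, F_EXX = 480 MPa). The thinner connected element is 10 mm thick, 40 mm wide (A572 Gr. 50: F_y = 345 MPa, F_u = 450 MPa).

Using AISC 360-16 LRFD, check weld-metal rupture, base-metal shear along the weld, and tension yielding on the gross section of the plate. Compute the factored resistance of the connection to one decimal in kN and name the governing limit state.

90.7 kN (weld metal governs)

Weld metal: throat = 0.707×6 = 4.242 mm, L = 99 mm. φR_n = 0.75 × 0.6 × 480 × 4.242 × 99 = 90.7 kN.
Base metal shear (10 mm plate): yield φR_n = 1.0×0.6×345×10×99 = 204.9 kN; rupture φR_n = 0.75×0.6×450×10×99 = 200.5 kN; take 200.5 kN (rupture).
Tension yield (gross): A_g = 40×10 = 400 mm². φR_n = 0.90 × 345 × 400 = 124.2 kN.
Governing: min(90.7, 200.5, 124.2) = 90.7 kN → weld metal.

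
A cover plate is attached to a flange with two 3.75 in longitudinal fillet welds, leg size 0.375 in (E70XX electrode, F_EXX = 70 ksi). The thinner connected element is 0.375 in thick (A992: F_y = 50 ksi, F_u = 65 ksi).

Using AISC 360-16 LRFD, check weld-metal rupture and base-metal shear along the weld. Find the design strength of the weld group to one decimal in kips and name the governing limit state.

Weld metal: throat = 0.707×0.375 = 0.26513 in, L = 2×3.75 = 7.5 in. φR_n = 0.75 × 0.6 × 70 × 0.26513 × 7.5 = 62.6 kips.
Base metal shear (0.375 in plate): yield φR_n = 1.0×0.6×50×0.375×7.5 = 84.4 kips; rupture φR_n = 0.75×0.6×65×0.375×7.5 = 82.3 kips; take 82.3 kips (rupture).
Governing: min(62.6, 82.3) = 62.6 kips → weld metal.

62.6 kips (weld metal governs)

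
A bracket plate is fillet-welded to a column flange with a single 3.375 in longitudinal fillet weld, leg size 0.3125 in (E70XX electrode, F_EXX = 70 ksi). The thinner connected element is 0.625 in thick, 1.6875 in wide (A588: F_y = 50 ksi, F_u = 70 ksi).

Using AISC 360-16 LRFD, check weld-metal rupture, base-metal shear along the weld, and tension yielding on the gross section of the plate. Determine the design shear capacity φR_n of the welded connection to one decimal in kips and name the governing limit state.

Weld metal: throat = 0.707×0.3125 = 0.22094 in, L = 3.375 in. φR_n = 0.75 × 0.6 × 70 × 0.22094 × 3.375 = 23.5 kips.
Base metal shear (0.625 in plate): yield φR_n = 1.0×0.6×50×0.625×3.375 = 63.3 kips; rupture φR_n = 0.75×0.6×70×0.625×3.375 = 66.4 kips; take 63.3 kips (yield).
Tension yield (gross): A_g = 1.6875×0.625 = 1.0547 in². φR_n = 0.90 × 50 × 1.0547 = 47.5 kips.
Governing: min(23.5, 63.3, 47.5) = 23.5 kips → weld metal.

23.5 kips (weld metal governs)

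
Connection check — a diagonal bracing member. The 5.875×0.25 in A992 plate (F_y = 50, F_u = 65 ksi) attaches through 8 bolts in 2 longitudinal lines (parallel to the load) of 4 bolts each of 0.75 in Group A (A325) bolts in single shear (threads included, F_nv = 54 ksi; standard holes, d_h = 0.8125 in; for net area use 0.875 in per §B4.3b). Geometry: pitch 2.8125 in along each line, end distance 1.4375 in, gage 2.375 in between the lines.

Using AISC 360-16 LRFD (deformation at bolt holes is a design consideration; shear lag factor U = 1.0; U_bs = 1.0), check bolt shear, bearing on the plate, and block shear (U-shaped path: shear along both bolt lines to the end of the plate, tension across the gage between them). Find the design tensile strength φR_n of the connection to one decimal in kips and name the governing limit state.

117.9 kips (block shear governs)

Bolt shear: A_b = π(0.75)²/4 = 0.44179 in². φR_n = 0.75 × 54 × 0.44179 × 8 × 1 = 143.1 kips.
Bearing (0.25 in plate, F_u = 65 ksi): end bolts L_c = 1.4375 − 0.8125/2 = 1.03125, R_n = min(1.2×1.03125×0.25×65, 2.4×0.75×0.25×65) = 20.109 kips/bolt; interior L_c = 2.8125 − 0.8125 = 2, R_n = 29.25 kips/bolt. φR_n = 0.75 × (2×20.109 + 6×29.25) = 161.8 kips.
Block shear: shear path 2×[1.4375+3×2.8125] = 2×9.875 in, A_gv = 4.9375, A_nv = 2×(9.875 − 3.5×0.875)×0.25 = 3.4063 in²; tension across gage: (2.375 − 1×0.875)×0.25 = 0.375 in². R_n = min(0.6×65×3.4063, 0.6×50×4.9375) + 1.0×65×0.375 = min(132.85, 148.13) + 24.375 = 157.23 kips. φR_n = 0.75 × 157.23 = 117.9 kips.
Governing: min(143.1, 161.8, 117.9) = 117.9 kips → block shear.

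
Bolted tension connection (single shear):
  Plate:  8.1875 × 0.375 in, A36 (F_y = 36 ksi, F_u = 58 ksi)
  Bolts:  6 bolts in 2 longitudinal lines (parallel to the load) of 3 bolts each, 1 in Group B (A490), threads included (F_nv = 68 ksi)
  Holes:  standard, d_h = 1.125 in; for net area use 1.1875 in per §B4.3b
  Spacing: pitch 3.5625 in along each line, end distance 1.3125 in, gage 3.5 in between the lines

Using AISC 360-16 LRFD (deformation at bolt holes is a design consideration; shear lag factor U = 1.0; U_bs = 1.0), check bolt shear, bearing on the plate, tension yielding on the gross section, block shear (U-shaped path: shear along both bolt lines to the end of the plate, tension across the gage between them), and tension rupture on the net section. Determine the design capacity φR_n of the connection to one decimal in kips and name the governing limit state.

Bolt shear: A_b = π(1)²/4 = 0.7854 in². φR_n = 0.75 × 68 × 0.7854 × 6 × 1 = 240.3 kips.
Bearing (0.375 in plate, F_u = 58 ksi): end bolts L_c = 1.3125 − 1.125/2 = 0.75, R_n = min(1.2×0.75×0.375×58, 2.4×1×0.375×58) = 19.575 kips/bolt; interior L_c = 3.5625 − 1.125 = 2.4375, R_n = 52.2 kips/bolt. φR_n = 0.75 × (2×19.575 + 4×52.2) = 186.0 kips.
Tension yield (gross): A_g = 8.1875×0.375 = 3.0703 in². φR_n = 0.90 × 36 × 3.0703 = 99.5 kips.
Block shear: shear path 2×[1.3125+2×3.5625] = 2×8.4375 in, A_gv = 6.3281, A_nv = 2×(8.4375 − 2.5×1.1875)×0.375 = 4.1016 in²; tension across gage: (3.5 − 1×1.1875)×0.375 = 0.86719 in². R_n = min(0.6×58×4.1016, 0.6×36×6.3281) + 1.0×58×0.86719 = min(142.74, 136.69) + 50.297 = 186.99 kips. φR_n = 0.75 × 186.99 = 140.2 kips.
Tension rupture (net): A_n = (8.1875 − 2×1.1875)×0.375 = 2.1797 in² (U = 1.0, A_e = A_n). φR_n = 0.75 × 58 × 2.1797 = 94.8 kips.
Governing: min(240.3, 186.0, 99.5, 140.2, 94.8) = 94.8 kips → net-section rupture.

94.8 kips (net-section rupture governs)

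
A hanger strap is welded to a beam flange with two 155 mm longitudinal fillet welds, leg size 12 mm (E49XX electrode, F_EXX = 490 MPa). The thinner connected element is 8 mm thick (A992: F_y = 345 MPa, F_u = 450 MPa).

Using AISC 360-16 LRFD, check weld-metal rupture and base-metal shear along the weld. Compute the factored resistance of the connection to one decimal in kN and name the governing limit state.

502.2 kN (base-metal shear governs)

Weld metal: throat = 0.707×12 = 8.484 mm, L = 2×155 = 310 mm. φR_n = 0.75 × 0.6 × 490 × 8.484 × 310 = 579.9 kN.
Base metal shear (8 mm plate): yield φR_n = 1.0×0.6×345×8×310 = 513.4 kN; rupture φR_n = 0.75×0.6×450×8×310 = 502.2 kN; take 502.2 kN (rupture).
Governing: min(579.9, 502.2) = 502.2 kN → base-metal shear.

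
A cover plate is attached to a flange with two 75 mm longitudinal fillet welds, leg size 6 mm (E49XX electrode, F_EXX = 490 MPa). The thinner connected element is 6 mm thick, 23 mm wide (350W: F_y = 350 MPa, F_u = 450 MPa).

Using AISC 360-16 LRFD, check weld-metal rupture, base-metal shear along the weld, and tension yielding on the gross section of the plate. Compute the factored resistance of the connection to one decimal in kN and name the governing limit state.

43.5 kN (gross-section yield governs)

Weld metal: throat = 0.707×6 = 4.242 mm, L = 2×75 = 150 mm. φR_n = 0.75 × 0.6 × 490 × 4.242 × 150 = 140.3 kN.
Base metal shear (6 mm plate): yield φR_n = 1.0×0.6×350×6×150 = 189.0 kN; rupture φR_n = 0.75×0.6×450×6×150 = 182.3 kN; take 182.3 kN (rupture).
Tension yield (gross): A_g = 23×6 = 138 mm². φR_n = 0.90 × 350 × 138 = 43.5 kN.
Governing: min(140.3, 182.3, 43.5) = 43.5 kN → gross-section yield.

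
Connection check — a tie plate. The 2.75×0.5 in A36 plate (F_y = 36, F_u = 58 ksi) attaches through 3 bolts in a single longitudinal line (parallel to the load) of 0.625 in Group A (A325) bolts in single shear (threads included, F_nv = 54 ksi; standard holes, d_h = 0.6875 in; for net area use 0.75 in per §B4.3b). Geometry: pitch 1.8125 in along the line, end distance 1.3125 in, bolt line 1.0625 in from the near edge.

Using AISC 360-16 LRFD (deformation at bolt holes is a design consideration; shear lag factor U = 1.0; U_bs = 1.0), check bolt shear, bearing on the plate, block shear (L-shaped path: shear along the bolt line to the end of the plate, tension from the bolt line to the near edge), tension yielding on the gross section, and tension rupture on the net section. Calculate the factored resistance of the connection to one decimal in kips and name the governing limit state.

37.3 kips (bolt shear governs)

Bolt shear: A_b = π(0.625)²/4 = 0.3068 in². φR_n = 0.75 × 54 × 0.3068 × 3 × 1 = 37.3 kips.
Bearing (0.5 in plate, F_u = 58 ksi): end bolts L_c = 1.3125 − 0.6875/2 = 0.96875, R_n = min(1.2×0.96875×0.5×58, 2.4×0.625×0.5×58) = 33.713 kips/bolt; interior L_c = 1.8125 − 0.6875 = 1.125, R_n = 39.15 kips/bolt. φR_n = 0.75 × (1×33.713 + 2×39.15) = 84.0 kips.
Block shear: shear path 1×[1.3125+2×1.8125] = 1×4.9375 in, A_gv = 2.4688, A_nv = 1×(4.9375 − 2.5×0.75)×0.5 = 1.5313 in²; tension to near edge: (1.0625 − 0.5×0.75)×0.5 = 0.34375 in². R_n = min(0.6×58×1.5313, 0.6×36×2.4688) + 1.0×58×0.34375 = min(53.289, 53.326) + 19.938 = 73.227 kips. φR_n = 0.75 × 73.227 = 54.9 kips.
Tension yield (gross): A_g = 2.75×0.5 = 1.375 in². φR_n = 0.90 × 36 × 1.375 = 44.6 kips.
Tension rupture (net): A_n = (2.75 − 1×0.75)×0.5 = 1 in² (U = 1.0, A_e = A_n). φR_n = 0.75 × 58 × 1 = 43.5 kips.
Governing: min(37.3, 84.0, 54.9, 44.6, 43.5) = 37.3 kips → bolt shear.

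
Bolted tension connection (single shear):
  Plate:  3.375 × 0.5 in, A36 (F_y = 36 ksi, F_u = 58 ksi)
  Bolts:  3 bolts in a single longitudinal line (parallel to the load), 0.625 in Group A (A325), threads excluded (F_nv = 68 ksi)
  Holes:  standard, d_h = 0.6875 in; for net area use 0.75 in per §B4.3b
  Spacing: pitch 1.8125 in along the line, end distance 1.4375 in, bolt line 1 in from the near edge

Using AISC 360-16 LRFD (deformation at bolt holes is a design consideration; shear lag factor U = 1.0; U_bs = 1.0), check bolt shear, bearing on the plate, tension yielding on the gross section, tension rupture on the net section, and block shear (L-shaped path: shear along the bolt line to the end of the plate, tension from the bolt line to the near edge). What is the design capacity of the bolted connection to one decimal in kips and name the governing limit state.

46.9 kips (bolt shear governs)

Bolt shear: A_b = π(0.625)²/4 = 0.3068 in². φR_n = 0.75 × 68 × 0.3068 × 3 × 1 = 46.9 kips.
Bearing (0.5 in plate, F_u = 58 ksi): end bolts L_c = 1.4375 − 0.6875/2 = 1.09375, R_n = min(1.2×1.09375×0.5×58, 2.4×0.625×0.5×58) = 38.063 kips/bolt; interior L_c = 1.8125 − 0.6875 = 1.125, R_n = 39.15 kips/bolt. φR_n = 0.75 × (1×38.063 + 2×39.15) = 87.3 kips.
Tension yield (gross): A_g = 3.375×0.5 = 1.6875 in². φR_n = 0.90 × 36 × 1.6875 = 54.7 kips.
Tension rupture (net): A_n = (3.375 − 1×0.75)×0.5 = 1.3125 in² (U = 1.0, A_e = A_n). φR_n = 0.75 × 58 × 1.3125 = 57.1 kips.
Block shear: shear path 1×[1.4375+2×1.8125] = 1×5.0625 in, A_gv = 2.5313, A_nv = 1×(5.0625 − 2.5×0.75)×0.5 = 1.5938 in²; tension to near edge: (1 − 0.5×0.75)×0.5 = 0.3125 in². R_n = min(0.6×58×1.5938, 0.6×36×2.5313) + 1.0×58×0.3125 = min(55.464, 54.676) + 18.125 = 72.801 kips. φR_n = 0.75 × 72.801 = 54.6 kips.
Governing: min(46.9, 87.3, 54.7, 57.1, 54.6) = 46.9 kips → bolt shear.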